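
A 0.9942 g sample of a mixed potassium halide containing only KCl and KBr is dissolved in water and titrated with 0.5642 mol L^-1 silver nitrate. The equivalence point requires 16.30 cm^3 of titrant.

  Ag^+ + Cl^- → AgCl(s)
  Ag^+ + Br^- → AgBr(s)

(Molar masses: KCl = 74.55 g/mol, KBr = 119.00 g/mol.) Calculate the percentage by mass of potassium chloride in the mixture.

n(AgNO3) = 0.01630 × 0.5642 = 9.196 × 10^-3 mol
Let x = n(KCl), y = n(KBr).
Titrant: 1x + 1y = 9.196 × 10^-3;  mass: 74.55x + 119.00y = 0.9942
Solving, x = 2.254 × 10^-3 mol, y = 6.943 × 10^-3 mol
mass of KCl = 2.254 × 10^-3 × 74.55 = 0.1680 g
% KCl = 0.1680 / 0.9942 × 100 = 16.90 %

16.90 %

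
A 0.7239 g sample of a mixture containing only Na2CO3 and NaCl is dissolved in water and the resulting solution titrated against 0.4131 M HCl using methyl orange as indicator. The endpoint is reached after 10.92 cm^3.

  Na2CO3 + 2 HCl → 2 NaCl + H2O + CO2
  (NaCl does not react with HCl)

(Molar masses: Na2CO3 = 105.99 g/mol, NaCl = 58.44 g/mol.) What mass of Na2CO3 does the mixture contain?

n(HCl) = 0.01092 × 0.4131 = 4.511 × 10^-3 mol
Let x = n(Na2CO3), y = n(NaCl).
Titrant: 2x = 4.511 × 10^-3;  mass: 105.99x + 58.44y = 0.7239
Solving, x = 2.256 × 10^-3 mol, y = 8.296 × 10^-3 mol
mass of Na2CO3 = 2.256 × 10^-3 × 105.99 = 0.2391 g

0.2391 g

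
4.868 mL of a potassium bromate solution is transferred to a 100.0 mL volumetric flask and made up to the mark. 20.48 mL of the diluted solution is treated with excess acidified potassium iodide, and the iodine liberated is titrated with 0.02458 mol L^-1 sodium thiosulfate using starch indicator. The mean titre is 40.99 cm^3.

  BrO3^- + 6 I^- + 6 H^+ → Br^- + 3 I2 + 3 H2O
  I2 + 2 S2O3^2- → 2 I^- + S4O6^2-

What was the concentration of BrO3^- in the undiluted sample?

n(S2O3^2-) = 0.04099 × 0.02458 = 1.008 × 10^-3 mol
n(I2) = n(S2O3^2-)/2 = 5.038 × 10^-4 mol
From the 1:3 ratio, n(BrO3^-) in the aliquot = 1/3 × 5.038 × 10^-4 = 1.679 × 10^-4 mol
[BrO3^-]_dilute = 1.679 × 10^-4 / 0.02048 = 0.008199 mol/L
[BrO3^-]_original = 0.008199 × 100.0/4.868 = 0.1684 mol/L

0.1684 mol/L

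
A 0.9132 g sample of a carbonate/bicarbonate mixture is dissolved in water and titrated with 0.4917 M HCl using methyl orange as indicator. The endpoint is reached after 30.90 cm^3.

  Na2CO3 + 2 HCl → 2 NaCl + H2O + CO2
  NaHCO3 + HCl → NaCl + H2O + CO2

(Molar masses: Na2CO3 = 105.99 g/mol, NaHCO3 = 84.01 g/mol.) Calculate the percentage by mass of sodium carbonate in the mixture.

n(HCl) = 0.03090 × 0.4917 = 0.01519 mol
Let x = n(Na2CO3), y = n(NaHCO3).
Titrant: 2x + 1y = 0.01519;  mass: 105.99x + 84.01y = 0.9132
Solving, x = 5.855 × 10^-3 mol, y = 3.483 × 10^-3 mol
mass of Na2CO3 = 5.855 × 10^-3 × 105.99 = 0.6206 g
% Na2CO3 = 0.6206 / 0.9132 × 100 = 67.96 %

67.96 %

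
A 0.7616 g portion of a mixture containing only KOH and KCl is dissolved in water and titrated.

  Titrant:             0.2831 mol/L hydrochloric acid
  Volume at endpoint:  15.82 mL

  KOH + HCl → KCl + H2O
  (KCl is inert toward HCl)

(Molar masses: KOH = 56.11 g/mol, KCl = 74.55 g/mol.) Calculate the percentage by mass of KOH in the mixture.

n(HCl) = 0.01582 × 0.2831 = 4.479 × 10^-3 mol
Let x = n(KOH), y = n(KCl).
Titrant: 1x = 4.479 × 10^-3;  mass: 56.11x + 74.55y = 0.7616
Solving, x = 4.479 × 10^-3 mol, y = 6.845 × 10^-3 mol
mass of KOH = 4.479 × 10^-3 × 56.11 = 0.2513 g
% KOH = 0.2513 / 0.7616 × 100 = 33.00 %

33.00 %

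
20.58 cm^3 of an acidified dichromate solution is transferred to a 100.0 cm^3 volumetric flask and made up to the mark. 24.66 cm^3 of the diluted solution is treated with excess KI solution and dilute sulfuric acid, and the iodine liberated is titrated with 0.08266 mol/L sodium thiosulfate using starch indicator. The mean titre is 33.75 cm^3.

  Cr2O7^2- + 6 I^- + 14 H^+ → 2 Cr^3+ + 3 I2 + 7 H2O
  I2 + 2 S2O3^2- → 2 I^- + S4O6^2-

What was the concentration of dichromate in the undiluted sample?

0.09162 mol/L

n(S2O3^2-) = 0.03375 × 0.08266 = 2.790 × 10^-3 mol
n(I2) = n(S2O3^2-)/2 = 1.395 × 10^-3 mol
From the 1:3 ratio, n(Cr2O7^2-) in the aliquot = 1/3 × 1.395 × 10^-3 = 4.650 × 10^-4 mol
[Cr2O7^2-]_dilute = 4.650 × 10^-4 / 0.02466 = 0.01885 mol/L
[Cr2O7^2-]_original = 0.01885 × 100.0/20.58 = 0.09162 mol/L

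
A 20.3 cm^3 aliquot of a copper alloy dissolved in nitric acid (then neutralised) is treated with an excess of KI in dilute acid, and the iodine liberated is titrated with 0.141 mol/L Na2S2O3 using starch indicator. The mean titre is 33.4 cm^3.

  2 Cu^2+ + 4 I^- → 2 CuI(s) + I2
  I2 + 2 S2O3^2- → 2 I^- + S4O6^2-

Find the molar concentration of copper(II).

n(S2O3^2-) = 0.0334 × 0.141 = 4.71 × 10^-3 mol
n(I2) = n(S2O3^2-)/2 = 2.35 × 10^-3 mol
From the 2:1 ratio, n(Cu2+) in the aliquot = 2/1 × 2.35 × 10^-3 = 4.71 × 10^-3 mol
[Cu2+] = 4.71 × 10^-3 / 0.0203 = 0.232 mol/L

0.232 mol/L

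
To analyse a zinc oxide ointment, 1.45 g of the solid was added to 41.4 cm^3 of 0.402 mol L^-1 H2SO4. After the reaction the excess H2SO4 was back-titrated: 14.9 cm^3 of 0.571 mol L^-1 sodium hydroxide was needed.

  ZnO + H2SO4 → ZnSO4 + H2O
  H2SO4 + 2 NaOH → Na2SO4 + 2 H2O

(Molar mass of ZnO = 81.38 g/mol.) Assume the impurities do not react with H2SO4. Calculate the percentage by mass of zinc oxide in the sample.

69.5 %

n(H2SO4) added = 0.0414 × 0.402 = 0.0166 mol
n(NaOH) used in back-titration = 0.0149 × 0.571 = 8.51 × 10^-3 mol
From the 1:2 ratio, n(H2SO4) left over = 1/2 × 8.51 × 10^-3 = 4.25 × 10^-3 mol
n(H2SO4) consumed by analyte = 0.0166 − 4.25 × 10^-3 = 0.0124 mol
n(ZnO) = 0.0124 mol (1:1 ratio)
mass of ZnO = 0.0124 × 81.38 = 1.01 g
% ZnO = 1.01 / 1.45 × 100 = 69.5 %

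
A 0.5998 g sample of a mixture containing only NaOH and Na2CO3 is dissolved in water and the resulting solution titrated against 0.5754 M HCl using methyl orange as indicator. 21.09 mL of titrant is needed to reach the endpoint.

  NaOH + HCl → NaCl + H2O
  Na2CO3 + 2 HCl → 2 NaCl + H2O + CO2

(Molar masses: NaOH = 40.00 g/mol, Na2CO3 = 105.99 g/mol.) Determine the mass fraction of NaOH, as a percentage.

n(HCl) = 0.02109 × 0.5754 = 0.01214 mol
Let x = n(NaOH), y = n(Na2CO3).
Titrant: 1x + 2y = 0.01214;  mass: 40.00x + 105.99y = 0.5998
Solving, x = 3.332 × 10^-3 mol, y = 4.401 × 10^-3 mol
mass of NaOH = 3.332 × 10^-3 × 40.00 = 0.1333 g
% NaOH = 0.1333 / 0.5998 × 100 = 22.22 %

22.22 %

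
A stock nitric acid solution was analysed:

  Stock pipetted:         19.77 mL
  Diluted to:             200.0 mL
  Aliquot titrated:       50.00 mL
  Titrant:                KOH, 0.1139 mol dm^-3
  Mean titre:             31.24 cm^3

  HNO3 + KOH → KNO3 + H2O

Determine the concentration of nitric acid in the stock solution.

0.7199 mol/L

n(KOH) = 0.03124 × 0.1139 = 3.558 × 10^-3 mol
n(HNO3) in the aliquot = 3.558 × 10^-3 mol (1:1 ratio)
[HNO3]_dilute = 3.558 × 10^-3 / 0.05000 = 0.07116 mol/L
Dilution factor = 200.0 / 19.77 = 10.12
[HNO3]_stock = 0.07116 × 10.12 = 0.7199 mol/L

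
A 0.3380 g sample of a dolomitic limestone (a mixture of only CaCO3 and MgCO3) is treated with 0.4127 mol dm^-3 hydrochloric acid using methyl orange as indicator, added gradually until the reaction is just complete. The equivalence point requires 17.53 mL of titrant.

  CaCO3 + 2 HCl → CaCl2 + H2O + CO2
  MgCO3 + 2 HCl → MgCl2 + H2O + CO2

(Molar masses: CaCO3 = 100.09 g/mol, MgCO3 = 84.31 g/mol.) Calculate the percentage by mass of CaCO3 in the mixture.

61.97 %

n(HCl) = 0.01753 × 0.4127 = 7.235 × 10^-3 mol
Let x = n(CaCO3), y = n(MgCO3).
Titrant: 2x + 2y = 7.235 × 10^-3;  mass: 100.09x + 84.31y = 0.3380
Solving, x = 2.093 × 10^-3 mol, y = 1.525 × 10^-3 mol
mass of CaCO3 = 2.093 × 10^-3 × 100.09 = 0.2095 g
% CaCO3 = 0.2095 / 0.3380 × 100 = 61.97 %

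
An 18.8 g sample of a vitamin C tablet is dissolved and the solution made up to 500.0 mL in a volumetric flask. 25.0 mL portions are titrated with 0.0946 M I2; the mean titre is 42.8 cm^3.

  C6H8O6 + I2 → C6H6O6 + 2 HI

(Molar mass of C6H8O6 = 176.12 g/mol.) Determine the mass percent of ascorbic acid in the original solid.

75.9 %

n(I2) per titration = 0.0428 × 0.0946 = 4.05 × 10^-3 mol
n(C6H8O6) in each aliquot = 4.05 × 10^-3 mol (1:1 ratio)
n(C6H8O6) in the whole flask = 4.05 × 10^-3 × 500.0/25.0 = 0.0810 mol
mass of C6H8O6 = 0.0810 × 176.12 = 14.3 g
% C6H8O6 = 14.3 / 18.8 × 100 = 75.9 %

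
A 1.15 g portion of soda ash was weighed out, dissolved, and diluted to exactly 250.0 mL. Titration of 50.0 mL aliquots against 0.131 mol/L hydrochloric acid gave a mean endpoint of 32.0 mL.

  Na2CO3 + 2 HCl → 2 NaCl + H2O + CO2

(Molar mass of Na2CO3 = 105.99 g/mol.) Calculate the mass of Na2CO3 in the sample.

1.11 g

n(HCl) per titration = 0.0320 × 0.131 = 4.19 × 10^-3 mol
From the 1:2 ratio, n(Na2CO3) in each aliquot = 1/2 × 4.19 × 10^-3 = 2.10 × 10^-3 mol
n(Na2CO3) in the whole flask = 2.10 × 10^-3 × 250.0/50.0 = 0.0105 mol
mass of Na2CO3 = 0.0105 × 105.99 = 1.11 g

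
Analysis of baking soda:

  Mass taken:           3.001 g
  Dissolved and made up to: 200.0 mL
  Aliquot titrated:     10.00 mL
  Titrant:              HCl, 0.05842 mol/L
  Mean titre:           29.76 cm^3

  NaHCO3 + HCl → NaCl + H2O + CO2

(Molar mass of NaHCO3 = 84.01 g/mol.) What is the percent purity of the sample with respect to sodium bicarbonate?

n(HCl) per titration = 0.02976 × 0.05842 = 1.739 × 10^-3 mol
n(NaHCO3) in each aliquot = 1.739 × 10^-3 mol (1:1 ratio)
n(NaHCO3) in the whole flask = 1.739 × 10^-3 × 200.0/10.00 = 0.03477 mol
mass of NaHCO3 = 0.03477 × 84.01 = 2.921 g
% NaHCO3 = 2.921 / 3.001 × 100 = 97.34 %

97.34 %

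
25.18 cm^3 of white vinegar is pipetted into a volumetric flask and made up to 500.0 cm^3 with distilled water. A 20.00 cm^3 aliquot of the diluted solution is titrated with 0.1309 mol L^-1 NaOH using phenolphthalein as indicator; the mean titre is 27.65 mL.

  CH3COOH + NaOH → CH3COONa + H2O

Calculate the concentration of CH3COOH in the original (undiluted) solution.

3.594 mol/L

n(NaOH) = 0.02765 × 0.1309 = 3.619 × 10^-3 mol
n(CH3COOH) in the aliquot = 3.619 × 10^-3 mol (1:1 ratio)
[CH3COOH]_dilute = 3.619 × 10^-3 / 0.02000 = 0.1810 mol/L
Dilution factor = 500.0 / 25.18 = 19.86
[CH3COOH]_stock = 0.1810 × 19.86 = 3.594 mol/L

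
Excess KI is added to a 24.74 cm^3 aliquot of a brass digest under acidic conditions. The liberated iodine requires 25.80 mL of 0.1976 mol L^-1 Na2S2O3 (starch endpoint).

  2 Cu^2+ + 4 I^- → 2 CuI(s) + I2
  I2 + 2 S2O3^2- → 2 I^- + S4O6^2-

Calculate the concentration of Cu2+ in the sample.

0.2061 mol/L

n(S2O3^2-) = 0.02580 × 0.1976 = 5.098 × 10^-3 mol
n(I2) = n(S2O3^2-)/2 = 2.549 × 10^-3 mol
From the 2:1 ratio, n(Cu2+) in the aliquot = 2/1 × 2.549 × 10^-3 = 5.098 × 10^-3 mol
[Cu2+] = 5.098 × 10^-3 / 0.02474 = 0.2061 mol/L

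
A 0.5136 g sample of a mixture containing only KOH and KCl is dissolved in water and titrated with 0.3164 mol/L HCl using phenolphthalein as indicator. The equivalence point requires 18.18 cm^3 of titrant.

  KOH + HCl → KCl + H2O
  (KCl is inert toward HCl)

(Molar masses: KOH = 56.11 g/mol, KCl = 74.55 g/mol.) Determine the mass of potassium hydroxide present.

0.3228 g

n(HCl) = 0.01818 × 0.3164 = 5.752 × 10^-3 mol
Let x = n(KOH), y = n(KCl).
Titrant: 1x = 5.752 × 10^-3;  mass: 56.11x + 74.55y = 0.5136
Solving, x = 5.752 × 10^-3 mol, y = 2.560 × 10^-3 mol
mass of KOH = 5.752 × 10^-3 × 56.11 = 0.3228 g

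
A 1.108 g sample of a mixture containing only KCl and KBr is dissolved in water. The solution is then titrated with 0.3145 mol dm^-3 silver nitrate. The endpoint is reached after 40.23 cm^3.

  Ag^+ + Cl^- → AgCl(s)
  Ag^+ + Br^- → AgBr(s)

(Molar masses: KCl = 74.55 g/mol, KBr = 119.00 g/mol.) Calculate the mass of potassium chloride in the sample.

n(AgNO3) = 0.04023 × 0.3145 = 0.01265 mol
Let x = n(KCl), y = n(KBr).
Titrant: 1x + 1y = 0.01265;  mass: 74.55x + 119.00y = 1.108
Solving, x = 8.946 × 10^-3 mol, y = 3.707 × 10^-3 mol
mass of KCl = 8.946 × 10^-3 × 74.55 = 0.6669 g

0.6669 g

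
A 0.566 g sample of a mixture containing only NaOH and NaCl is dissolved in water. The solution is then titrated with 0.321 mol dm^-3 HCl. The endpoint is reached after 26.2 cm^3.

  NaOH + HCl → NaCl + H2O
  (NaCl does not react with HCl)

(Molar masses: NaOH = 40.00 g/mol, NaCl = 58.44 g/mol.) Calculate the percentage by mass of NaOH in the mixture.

n(HCl) = 0.0262 × 0.321 = 8.41 × 10^-3 mol
Let x = n(NaOH), y = n(NaCl).
Titrant: 1x = 8.41 × 10^-3;  mass: 40.00x + 58.44y = 0.566
Solving, x = 8.41 × 10^-3 mol, y = 3.93 × 10^-3 mol
mass of NaOH = 8.41 × 10^-3 × 40.00 = 0.336 g
% NaOH = 0.336 / 0.566 × 100 = 59.4 %

59.4 %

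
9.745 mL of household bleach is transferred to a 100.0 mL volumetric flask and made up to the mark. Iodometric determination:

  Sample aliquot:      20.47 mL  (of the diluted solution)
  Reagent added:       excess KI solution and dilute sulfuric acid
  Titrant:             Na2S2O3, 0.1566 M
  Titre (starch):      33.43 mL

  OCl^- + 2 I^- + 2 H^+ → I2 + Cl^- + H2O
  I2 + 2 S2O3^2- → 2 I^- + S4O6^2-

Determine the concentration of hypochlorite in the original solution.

n(S2O3^2-) = 0.03343 × 0.1566 = 5.235 × 10^-3 mol
n(I2) = n(S2O3^2-)/2 = 2.618 × 10^-3 mol
n(OCl^-) in the aliquot = 2.618 × 10^-3 mol (1:1 ratio)
[OCl^-]_dilute = 2.618 × 10^-3 / 0.02047 = 0.1279 mol/L
[OCl^-]_original = 0.1279 × 100.0/9.745 = 1.312 mol/L

1.312 M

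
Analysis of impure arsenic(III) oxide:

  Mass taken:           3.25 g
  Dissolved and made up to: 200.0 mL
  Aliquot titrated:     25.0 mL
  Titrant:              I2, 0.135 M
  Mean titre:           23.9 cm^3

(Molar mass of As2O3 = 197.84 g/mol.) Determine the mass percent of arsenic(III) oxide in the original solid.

78.6 %

As2O3 + 2 I2 + 2 H2O → As2O5 + 4 HI
n(I2) per titration = 0.0239 × 0.135 = 3.23 × 10^-3 mol
From the 1:2 ratio, n(As2O3) in each aliquot = 1/2 × 3.23 × 10^-3 = 1.61 × 10^-3 mol
n(As2O3) in the whole flask = 1.61 × 10^-3 × 200.0/25.0 = 0.0129 mol
mass of As2O3 = 0.0129 × 197.84 = 2.55 g
% As2O3 = 2.55 / 3.25 × 100 = 78.6 %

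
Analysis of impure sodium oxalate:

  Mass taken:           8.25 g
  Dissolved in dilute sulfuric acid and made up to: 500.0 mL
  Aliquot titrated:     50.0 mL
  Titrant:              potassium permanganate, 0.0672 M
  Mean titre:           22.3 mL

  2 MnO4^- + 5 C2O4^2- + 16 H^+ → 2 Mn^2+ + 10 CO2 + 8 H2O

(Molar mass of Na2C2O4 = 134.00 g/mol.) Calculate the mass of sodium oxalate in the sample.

n(KMnO4) per titration = 0.0223 × 0.0672 = 1.50 × 10^-3 mol
From the 5:2 ratio, n(Na2C2O4) in each aliquot = 5/2 × 1.50 × 10^-3 = 3.75 × 10^-3 mol
n(Na2C2O4) in the whole flask = 3.75 × 10^-3 × 500.0/50.0 = 0.0375 mol
mass of Na2C2O4 = 0.0375 × 134.00 = 5.02 g

5.02 g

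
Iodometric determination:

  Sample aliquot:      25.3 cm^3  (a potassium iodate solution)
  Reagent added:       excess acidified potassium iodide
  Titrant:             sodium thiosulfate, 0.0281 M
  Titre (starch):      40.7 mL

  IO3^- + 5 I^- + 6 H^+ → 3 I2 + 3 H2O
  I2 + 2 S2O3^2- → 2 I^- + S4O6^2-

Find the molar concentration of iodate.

0.00753 M

n(S2O3^2-) = 0.0407 × 0.0281 = 1.14 × 10^-3 mol
n(I2) = n(S2O3^2-)/2 = 5.72 × 10^-4 mol
From the 1:3 ratio, n(IO3^-) in the aliquot = 1/3 × 5.72 × 10^-4 = 1.91 × 10^-4 mol
[IO3^-] = 1.91 × 10^-4 / 0.0253 = 0.00753 mol/L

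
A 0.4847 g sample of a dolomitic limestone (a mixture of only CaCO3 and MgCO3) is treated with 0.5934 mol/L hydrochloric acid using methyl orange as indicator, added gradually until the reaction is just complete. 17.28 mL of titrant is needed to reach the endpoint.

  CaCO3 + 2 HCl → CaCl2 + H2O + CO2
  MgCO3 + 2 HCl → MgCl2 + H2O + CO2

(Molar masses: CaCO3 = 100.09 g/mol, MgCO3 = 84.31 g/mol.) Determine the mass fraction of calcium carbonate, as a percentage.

68.63 %

n(HCl) = 0.01728 × 0.5934 = 0.01025 mol
Let x = n(CaCO3), y = n(MgCO3).
Titrant: 2x + 2y = 0.01025;  mass: 100.09x + 84.31y = 0.4847
Solving, x = 3.323 × 10^-3 mol, y = 1.803 × 10^-3 mol
mass of CaCO3 = 3.323 × 10^-3 × 100.09 = 0.3326 g
% CaCO3 = 0.3326 / 0.4847 × 100 = 68.63 %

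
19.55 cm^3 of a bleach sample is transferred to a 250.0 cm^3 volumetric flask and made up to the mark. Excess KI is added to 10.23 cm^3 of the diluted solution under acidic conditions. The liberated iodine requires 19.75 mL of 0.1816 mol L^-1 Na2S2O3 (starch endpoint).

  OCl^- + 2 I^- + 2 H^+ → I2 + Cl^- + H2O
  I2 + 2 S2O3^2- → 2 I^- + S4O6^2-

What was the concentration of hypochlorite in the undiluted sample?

2.242 mol/L

n(S2O3^2-) = 0.01975 × 0.1816 = 3.587 × 10^-3 mol
n(I2) = n(S2O3^2-)/2 = 1.793 × 10^-3 mol
n(OCl^-) in the aliquot = 1.793 × 10^-3 mol (1:1 ratio)
[OCl^-]_dilute = 1.793 × 10^-3 / 0.01023 = 0.1753 mol/L
[OCl^-]_original = 0.1753 × 250.0/19.55 = 2.242 mol/L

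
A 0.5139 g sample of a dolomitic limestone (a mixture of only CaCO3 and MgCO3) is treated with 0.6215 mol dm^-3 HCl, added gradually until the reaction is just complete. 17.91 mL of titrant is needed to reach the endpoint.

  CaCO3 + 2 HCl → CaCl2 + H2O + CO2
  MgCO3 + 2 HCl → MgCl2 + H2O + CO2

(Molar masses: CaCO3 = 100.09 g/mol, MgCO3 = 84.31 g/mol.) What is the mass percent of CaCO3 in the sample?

n(HCl) = 0.01791 × 0.6215 = 0.01113 mol
Let x = n(CaCO3), y = n(MgCO3).
Titrant: 2x + 2y = 0.01113;  mass: 100.09x + 84.31y = 0.5139
Solving, x = 2.831 × 10^-3 mol, y = 2.735 × 10^-3 mol
mass of CaCO3 = 2.831 × 10^-3 × 100.09 = 0.2833 g
% CaCO3 = 0.2833 / 0.5139 × 100 = 55.13 %

55.13 %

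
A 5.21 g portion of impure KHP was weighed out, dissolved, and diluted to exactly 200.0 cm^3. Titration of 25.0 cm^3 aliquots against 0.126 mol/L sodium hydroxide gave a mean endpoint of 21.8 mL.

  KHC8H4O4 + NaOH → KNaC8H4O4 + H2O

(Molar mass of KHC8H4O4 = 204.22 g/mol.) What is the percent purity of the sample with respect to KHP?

n(NaOH) per titration = 0.0218 × 0.126 = 2.75 × 10^-3 mol
n(KHC8H4O4) in each aliquot = 2.75 × 10^-3 mol (1:1 ratio)
n(KHC8H4O4) in the whole flask = 2.75 × 10^-3 × 200.0/25.0 = 0.0220 mol
mass of KHC8H4O4 = 0.0220 × 204.22 = 4.49 g
% KHC8H4O4 = 4.49 / 5.21 × 100 = 86.1 %

86.1 %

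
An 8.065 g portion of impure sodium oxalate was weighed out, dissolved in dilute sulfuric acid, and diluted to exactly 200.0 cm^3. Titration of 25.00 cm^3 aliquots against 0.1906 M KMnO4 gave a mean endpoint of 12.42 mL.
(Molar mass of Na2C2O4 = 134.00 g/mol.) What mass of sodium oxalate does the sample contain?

6.344 g

2 MnO4^- + 5 C2O4^2- + 16 H^+ → 2 Mn^2+ + 10 CO2 + 8 H2O
n(KMnO4) per titration = 0.01242 × 0.1906 = 2.367 × 10^-3 mol
From the 5:2 ratio, n(Na2C2O4) in each aliquot = 5/2 × 2.367 × 10^-3 = 5.918 × 10^-3 mol
n(Na2C2O4) in the whole flask = 5.918 × 10^-3 × 200.0/25.00 = 0.04735 mol
mass of Na2C2O4 = 0.04735 × 134.00 = 6.344 g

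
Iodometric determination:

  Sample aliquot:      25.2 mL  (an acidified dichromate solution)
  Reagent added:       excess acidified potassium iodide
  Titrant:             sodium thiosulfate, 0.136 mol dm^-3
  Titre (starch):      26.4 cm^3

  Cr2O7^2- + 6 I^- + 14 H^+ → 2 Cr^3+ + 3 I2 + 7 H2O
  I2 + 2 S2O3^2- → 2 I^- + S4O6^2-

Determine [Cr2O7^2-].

n(S2O3^2-) = 0.0264 × 0.136 = 3.59 × 10^-3 mol
n(I2) = n(S2O3^2-)/2 = 1.80 × 10^-3 mol
From the 1:3 ratio, n(Cr2O7^2-) in the aliquot = 1/3 × 1.80 × 10^-3 = 5.98 × 10^-4 mol
[Cr2O7^2-] = 5.98 × 10^-4 / 0.0252 = 0.0237 mol/L

0.0237 mol/L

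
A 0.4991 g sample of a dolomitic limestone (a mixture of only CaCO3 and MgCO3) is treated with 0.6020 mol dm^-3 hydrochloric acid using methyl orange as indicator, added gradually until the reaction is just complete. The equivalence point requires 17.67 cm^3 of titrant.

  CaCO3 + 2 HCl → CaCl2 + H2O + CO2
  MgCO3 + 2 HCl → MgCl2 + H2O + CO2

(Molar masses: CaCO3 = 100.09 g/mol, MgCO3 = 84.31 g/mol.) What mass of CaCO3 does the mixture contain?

n(HCl) = 0.01767 × 0.6020 = 0.01064 mol
Let x = n(CaCO3), y = n(MgCO3).
Titrant: 2x + 2y = 0.01064;  mass: 100.09x + 84.31y = 0.4991
Solving, x = 3.212 × 10^-3 mol, y = 2.107 × 10^-3 mol
mass of CaCO3 = 3.212 × 10^-3 × 100.09 = 0.3215 g

0.3215 g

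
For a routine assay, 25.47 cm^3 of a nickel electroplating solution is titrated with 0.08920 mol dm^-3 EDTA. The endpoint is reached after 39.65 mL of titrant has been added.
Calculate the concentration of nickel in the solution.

Ni^2+ + EDTA^4- → [Ni(EDTA)]^2-
n(EDTA) = 0.03965 L × 0.08920 mol/L = 3.537 × 10^-3 mol
n(Ni2+) = 3.537 × 10^-3 mol (1:1 mole ratio)
[Ni2+] = 3.537 × 10^-3 mol / 0.02547 L = 0.1389 mol/L

0.1389 mol/L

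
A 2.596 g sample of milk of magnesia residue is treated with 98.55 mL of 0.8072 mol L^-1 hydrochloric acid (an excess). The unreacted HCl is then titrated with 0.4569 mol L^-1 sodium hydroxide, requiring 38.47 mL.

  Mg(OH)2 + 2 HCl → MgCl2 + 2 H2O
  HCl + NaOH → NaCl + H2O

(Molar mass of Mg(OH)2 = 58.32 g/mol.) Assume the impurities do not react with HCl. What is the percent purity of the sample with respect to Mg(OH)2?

69.61 %

n(HCl) added = 0.09855 × 0.8072 = 0.07955 mol
n(NaOH) used in back-titration = 0.03847 × 0.4569 = 0.01758 mol
n(HCl) left over = 0.01758 mol (1:1 ratio)
n(HCl) consumed by analyte = 0.07955 − 0.01758 = 0.06197 mol
From the 1:2 ratio, n(Mg(OH)2) = 1/2 × 0.06197 = 0.03099 mol
mass of Mg(OH)2 = 0.03099 × 58.32 = 1.807 g
% Mg(OH)2 = 1.807 / 2.596 × 100 = 69.61 %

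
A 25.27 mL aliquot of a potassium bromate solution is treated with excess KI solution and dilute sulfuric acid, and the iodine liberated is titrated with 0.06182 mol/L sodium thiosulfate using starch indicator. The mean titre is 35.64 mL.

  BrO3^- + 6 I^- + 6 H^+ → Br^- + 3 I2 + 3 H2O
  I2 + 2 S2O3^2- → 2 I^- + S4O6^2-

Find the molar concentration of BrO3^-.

n(S2O3^2-) = 0.03564 × 0.06182 = 2.203 × 10^-3 mol
n(I2) = n(S2O3^2-)/2 = 1.102 × 10^-3 mol
From the 1:3 ratio, n(BrO3^-) in the aliquot = 1/3 × 1.102 × 10^-3 = 3.672 × 10^-4 mol
[BrO3^-] = 3.672 × 10^-4 / 0.02527 = 0.01453 mol/L

0.01453 mol/L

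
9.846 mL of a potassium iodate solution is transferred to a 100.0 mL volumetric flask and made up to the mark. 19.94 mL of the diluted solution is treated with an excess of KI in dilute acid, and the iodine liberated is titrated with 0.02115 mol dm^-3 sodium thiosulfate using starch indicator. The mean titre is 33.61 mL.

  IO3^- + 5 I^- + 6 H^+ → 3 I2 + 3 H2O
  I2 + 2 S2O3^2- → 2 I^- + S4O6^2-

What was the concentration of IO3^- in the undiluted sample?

n(S2O3^2-) = 0.03361 × 0.02115 = 7.109 × 10^-4 mol
n(I2) = n(S2O3^2-)/2 = 3.554 × 10^-4 mol
From the 1:3 ratio, n(IO3^-) in the aliquot = 1/3 × 3.554 × 10^-4 = 1.185 × 10^-4 mol
[IO3^-]_dilute = 1.185 × 10^-4 / 0.01994 = 0.005942 mol/L
[IO3^-]_original = 0.005942 × 100.0/9.846 = 0.06035 mol/L

0.06035 mol/L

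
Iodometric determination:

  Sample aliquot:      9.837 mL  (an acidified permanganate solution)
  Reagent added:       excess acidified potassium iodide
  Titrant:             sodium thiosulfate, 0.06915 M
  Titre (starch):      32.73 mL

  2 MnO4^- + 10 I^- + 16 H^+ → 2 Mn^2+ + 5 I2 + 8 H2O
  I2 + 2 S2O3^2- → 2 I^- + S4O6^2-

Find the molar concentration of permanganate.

n(S2O3^2-) = 0.03273 × 0.06915 = 2.263 × 10^-3 mol
n(I2) = n(S2O3^2-)/2 = 1.132 × 10^-3 mol
From the 2:5 ratio, n(MnO4^-) in the aliquot = 2/5 × 1.132 × 10^-3 = 4.527 × 10^-4 mol
[MnO4^-] = 4.527 × 10^-4 / 0.009837 = 0.04602 mol/L

0.04602 M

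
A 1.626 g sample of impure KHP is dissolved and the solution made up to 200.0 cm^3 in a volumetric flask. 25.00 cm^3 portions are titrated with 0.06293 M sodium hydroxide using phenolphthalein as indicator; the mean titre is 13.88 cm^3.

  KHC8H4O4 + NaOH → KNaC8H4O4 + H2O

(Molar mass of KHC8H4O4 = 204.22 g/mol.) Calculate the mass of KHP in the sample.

1.427 g

n(NaOH) per titration = 0.01388 × 0.06293 = 8.735 × 10^-4 mol
n(KHC8H4O4) in each aliquot = 8.735 × 10^-4 mol (1:1 ratio)
n(KHC8H4O4) in the whole flask = 8.735 × 10^-4 × 200.0/25.00 = 6.988 × 10^-3 mol
mass of KHC8H4O4 = 6.988 × 10^-3 × 204.22 = 1.427 g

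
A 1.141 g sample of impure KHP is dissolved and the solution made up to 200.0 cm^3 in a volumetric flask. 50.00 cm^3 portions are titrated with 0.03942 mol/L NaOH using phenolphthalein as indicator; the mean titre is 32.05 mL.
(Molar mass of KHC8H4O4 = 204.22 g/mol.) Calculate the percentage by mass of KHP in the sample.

90.45 %

KHC8H4O4 + NaOH → KNaC8H4O4 + H2O
n(NaOH) per titration = 0.03205 × 0.03942 = 1.263 × 10^-3 mol
n(KHC8H4O4) in each aliquot = 1.263 × 10^-3 mol (1:1 ratio)
n(KHC8H4O4) in the whole flask = 1.263 × 10^-3 × 200.0/50.00 = 5.054 × 10^-3 mol
mass of KHC8H4O4 = 5.054 × 10^-3 × 204.22 = 1.032 g
% KHC8H4O4 = 1.032 / 1.141 × 100 = 90.45 %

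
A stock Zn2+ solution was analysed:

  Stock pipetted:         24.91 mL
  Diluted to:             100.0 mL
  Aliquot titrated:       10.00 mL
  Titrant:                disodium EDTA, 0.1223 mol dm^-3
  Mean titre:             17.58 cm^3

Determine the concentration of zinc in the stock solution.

0.8631 mol/L

Zn^2+ + EDTA^4- → [Zn(EDTA)]^2-
n(EDTA) = 0.01758 × 0.1223 = 2.150 × 10^-3 mol
n(Zn2+) in the aliquot = 2.150 × 10^-3 mol (1:1 ratio)
[Zn2+]_dilute = 2.150 × 10^-3 / 0.01000 = 0.2150 mol/L
Dilution factor = 100.0 / 24.91 = 4.014
[Zn2+]_stock = 0.2150 × 4.014 = 0.8631 mol/L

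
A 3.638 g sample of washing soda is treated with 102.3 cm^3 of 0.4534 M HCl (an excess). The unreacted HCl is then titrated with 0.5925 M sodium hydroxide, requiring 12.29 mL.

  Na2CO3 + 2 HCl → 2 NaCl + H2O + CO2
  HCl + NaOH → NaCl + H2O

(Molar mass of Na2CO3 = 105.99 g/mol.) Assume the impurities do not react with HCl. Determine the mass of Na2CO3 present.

n(HCl) added = 0.1023 × 0.4534 = 0.04638 mol
n(NaOH) used in back-titration = 0.01229 × 0.5925 = 7.282 × 10^-3 mol
n(HCl) left over = 7.282 × 10^-3 mol (1:1 ratio)
n(HCl) consumed by analyte = 0.04638 − 7.282 × 10^-3 = 0.03910 mol
From the 1:2 ratio, n(Na2CO3) = 1/2 × 0.03910 = 0.01955 mol
mass of Na2CO3 = 0.01955 × 105.99 = 2.072 g

2.072 g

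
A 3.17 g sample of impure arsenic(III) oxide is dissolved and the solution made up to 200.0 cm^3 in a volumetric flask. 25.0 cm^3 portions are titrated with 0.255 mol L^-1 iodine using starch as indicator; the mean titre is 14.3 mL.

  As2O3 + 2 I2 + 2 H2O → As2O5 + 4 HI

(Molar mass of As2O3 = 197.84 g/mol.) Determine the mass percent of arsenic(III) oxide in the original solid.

91.0 %

n(I2) per titration = 0.0143 × 0.255 = 3.65 × 10^-3 mol
From the 1:2 ratio, n(As2O3) in each aliquot = 1/2 × 3.65 × 10^-3 = 1.82 × 10^-3 mol
n(As2O3) in the whole flask = 1.82 × 10^-3 × 200.0/25.0 = 0.0146 mol
mass of As2O3 = 0.0146 × 197.84 = 2.89 g
% As2O3 = 2.89 / 3.17 × 100 = 91.0 %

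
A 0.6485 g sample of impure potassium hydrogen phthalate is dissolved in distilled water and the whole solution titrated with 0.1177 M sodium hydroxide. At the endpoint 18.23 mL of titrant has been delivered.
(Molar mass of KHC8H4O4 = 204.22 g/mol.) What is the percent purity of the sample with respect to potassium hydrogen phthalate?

KHC8H4O4 + NaOH → KNaC8H4O4 + H2O
n(NaOH) = 0.01823 L × 0.1177 mol/L = 2.146 × 10^-3 mol
n(KHC8H4O4) = 2.146 × 10^-3 mol (1:1 ratio)
mass of KHC8H4O4 = 2.146 × 10^-3 × 204.22 g/mol = 0.4382 g
% KHC8H4O4 = 0.4382 / 0.6485 × 100 = 67.57 %

67.57 %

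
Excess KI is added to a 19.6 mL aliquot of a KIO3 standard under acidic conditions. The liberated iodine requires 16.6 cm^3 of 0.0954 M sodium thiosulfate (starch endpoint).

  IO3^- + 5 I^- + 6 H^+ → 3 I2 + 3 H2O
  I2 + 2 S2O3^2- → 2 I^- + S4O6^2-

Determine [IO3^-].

0.0135 M

n(S2O3^2-) = 0.0166 × 0.0954 = 1.58 × 10^-3 mol
n(I2) = n(S2O3^2-)/2 = 7.92 × 10^-4 mol
From the 1:3 ratio, n(IO3^-) in the aliquot = 1/3 × 7.92 × 10^-4 = 2.64 × 10^-4 mol
[IO3^-] = 2.64 × 10^-4 / 0.0196 = 0.0135 mol/L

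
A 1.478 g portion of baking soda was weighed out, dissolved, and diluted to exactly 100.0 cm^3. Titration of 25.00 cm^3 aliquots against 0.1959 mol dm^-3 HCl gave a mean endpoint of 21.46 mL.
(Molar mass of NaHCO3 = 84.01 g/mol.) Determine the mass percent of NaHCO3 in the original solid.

NaHCO3 + HCl → NaCl + H2O + CO2
n(HCl) per titration = 0.02146 × 0.1959 = 4.204 × 10^-3 mol
n(NaHCO3) in each aliquot = 4.204 × 10^-3 mol (1:1 ratio)
n(NaHCO3) in the whole flask = 4.204 × 10^-3 × 100.0/25.00 = 0.01682 mol
mass of NaHCO3 = 0.01682 × 84.01 = 1.413 g
% NaHCO3 = 1.413 / 1.478 × 100 = 95.58 %

95.58 %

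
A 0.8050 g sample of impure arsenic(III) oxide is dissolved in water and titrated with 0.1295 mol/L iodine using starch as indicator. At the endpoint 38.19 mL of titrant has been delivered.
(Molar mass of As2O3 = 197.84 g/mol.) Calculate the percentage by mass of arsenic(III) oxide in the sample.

As2O3 + 2 I2 + 2 H2O → As2O5 + 4 HI
n(I2) = 0.03819 L × 0.1295 mol/L = 4.946 × 10^-3 mol
From the 1:2 ratio, n(As2O3) = 1/2 × 4.946 × 10^-3 = 2.473 × 10^-3 mol
mass of As2O3 = 2.473 × 10^-3 × 197.84 g/mol = 0.4892 g
% As2O3 = 0.4892 / 0.8050 × 100 = 60.77 %

60.77 %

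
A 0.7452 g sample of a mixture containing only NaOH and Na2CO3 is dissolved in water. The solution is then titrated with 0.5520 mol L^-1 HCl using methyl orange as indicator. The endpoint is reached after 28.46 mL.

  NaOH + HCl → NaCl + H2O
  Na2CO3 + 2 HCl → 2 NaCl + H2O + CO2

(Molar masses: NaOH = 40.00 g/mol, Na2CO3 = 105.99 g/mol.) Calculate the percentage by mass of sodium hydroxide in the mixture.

n(HCl) = 0.02846 × 0.5520 = 0.01571 mol
Let x = n(NaOH), y = n(Na2CO3).
Titrant: 1x + 2y = 0.01571;  mass: 40.00x + 105.99y = 0.7452
Solving, x = 6.722 × 10^-3 mol, y = 4.494 × 10^-3 mol
mass of NaOH = 6.722 × 10^-3 × 40.00 = 0.2689 g
% NaOH = 0.2689 / 0.7452 × 100 = 36.08 %

36.08 %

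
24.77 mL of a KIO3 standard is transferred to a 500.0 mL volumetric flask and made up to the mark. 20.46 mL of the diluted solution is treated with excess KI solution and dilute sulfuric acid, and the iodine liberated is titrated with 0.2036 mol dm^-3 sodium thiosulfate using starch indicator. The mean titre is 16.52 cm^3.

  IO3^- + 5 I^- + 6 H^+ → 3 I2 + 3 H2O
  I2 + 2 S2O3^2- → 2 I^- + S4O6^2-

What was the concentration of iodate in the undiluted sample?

n(S2O3^2-) = 0.01652 × 0.2036 = 3.363 × 10^-3 mol
n(I2) = n(S2O3^2-)/2 = 1.682 × 10^-3 mol
From the 1:3 ratio, n(IO3^-) in the aliquot = 1/3 × 1.682 × 10^-3 = 5.606 × 10^-4 mol
[IO3^-]_dilute = 5.606 × 10^-4 / 0.02046 = 0.02740 mol/L
[IO3^-]_original = 0.02740 × 500.0/24.77 = 0.5531 mol/L

0.5531 mol/L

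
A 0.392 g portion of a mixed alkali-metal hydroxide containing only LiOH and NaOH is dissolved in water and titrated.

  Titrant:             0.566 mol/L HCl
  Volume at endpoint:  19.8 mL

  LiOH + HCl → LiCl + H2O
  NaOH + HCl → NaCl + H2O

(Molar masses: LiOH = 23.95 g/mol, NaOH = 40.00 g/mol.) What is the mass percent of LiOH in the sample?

n(HCl) = 0.0198 × 0.566 = 0.0112 mol
Let x = n(LiOH), y = n(NaOH).
Titrant: 1x + 1y = 0.0112;  mass: 23.95x + 40.00y = 0.392
Solving, x = 3.51 × 10^-3 mol, y = 7.70 × 10^-3 mol
mass of LiOH = 3.51 × 10^-3 × 23.95 = 0.0840 g
% LiOH = 0.0840 / 0.392 × 100 = 21.4 %

21.4 %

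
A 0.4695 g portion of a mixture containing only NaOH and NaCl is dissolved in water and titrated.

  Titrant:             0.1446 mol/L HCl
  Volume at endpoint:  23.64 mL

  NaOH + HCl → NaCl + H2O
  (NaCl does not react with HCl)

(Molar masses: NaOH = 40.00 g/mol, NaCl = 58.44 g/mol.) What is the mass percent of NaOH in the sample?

n(HCl) = 0.02364 × 0.1446 = 3.418 × 10^-3 mol
Let x = n(NaOH), y = n(NaCl).
Titrant: 1x = 3.418 × 10^-3;  mass: 40.00x + 58.44y = 0.4695
Solving, x = 3.418 × 10^-3 mol, y = 5.694 × 10^-3 mol
mass of NaOH = 3.418 × 10^-3 × 40.00 = 0.1367 g
% NaOH = 0.1367 / 0.4695 × 100 = 29.12 %

29.12 %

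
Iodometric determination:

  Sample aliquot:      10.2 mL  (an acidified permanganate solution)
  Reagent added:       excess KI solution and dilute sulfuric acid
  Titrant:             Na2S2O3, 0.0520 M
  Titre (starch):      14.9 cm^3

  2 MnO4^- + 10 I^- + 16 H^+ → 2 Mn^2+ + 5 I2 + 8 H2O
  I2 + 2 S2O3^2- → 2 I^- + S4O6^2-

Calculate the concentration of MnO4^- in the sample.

0.0152 M

n(S2O3^2-) = 0.0149 × 0.0520 = 7.75 × 10^-4 mol
n(I2) = n(S2O3^2-)/2 = 3.87 × 10^-4 mol
From the 2:5 ratio, n(MnO4^-) in the aliquot = 2/5 × 3.87 × 10^-4 = 1.55 × 10^-4 mol
[MnO4^-] = 1.55 × 10^-4 / 0.0102 = 0.0152 mol/L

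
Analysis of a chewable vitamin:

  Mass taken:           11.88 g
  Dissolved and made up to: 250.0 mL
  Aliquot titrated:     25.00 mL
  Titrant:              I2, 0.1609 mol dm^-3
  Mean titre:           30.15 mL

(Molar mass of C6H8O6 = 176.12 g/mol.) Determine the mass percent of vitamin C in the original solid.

71.92 %

C6H8O6 + I2 → C6H6O6 + 2 HI
n(I2) per titration = 0.03015 × 0.1609 = 4.851 × 10^-3 mol
n(C6H8O6) in each aliquot = 4.851 × 10^-3 mol (1:1 ratio)
n(C6H8O6) in the whole flask = 4.851 × 10^-3 × 250.0/25.00 = 0.04851 mol
mass of C6H8O6 = 0.04851 × 176.12 = 8.544 g
% C6H8O6 = 8.544 / 11.88 × 100 = 71.92 %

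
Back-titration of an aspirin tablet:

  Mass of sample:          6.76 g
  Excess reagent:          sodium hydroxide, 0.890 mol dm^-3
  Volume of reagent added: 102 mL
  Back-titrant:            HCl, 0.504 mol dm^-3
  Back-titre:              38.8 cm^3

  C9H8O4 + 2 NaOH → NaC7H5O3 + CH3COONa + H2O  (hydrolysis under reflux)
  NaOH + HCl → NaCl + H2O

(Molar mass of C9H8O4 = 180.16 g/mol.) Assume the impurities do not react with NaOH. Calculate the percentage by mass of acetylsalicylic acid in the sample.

n(NaOH) added = 0.102 × 0.890 = 0.0908 mol
n(HCl) used in back-titration = 0.0388 × 0.504 = 0.0196 mol
n(NaOH) left over = 0.0196 mol (1:1 ratio)
n(NaOH) consumed by analyte = 0.0908 − 0.0196 = 0.0712 mol
From the 1:2 ratio, n(C9H8O4) = 1/2 × 0.0712 = 0.0356 mol
mass of C9H8O4 = 0.0356 × 180.16 = 6.42 g
% C9H8O4 = 6.42 / 6.76 × 100 = 94.9 %

94.9 %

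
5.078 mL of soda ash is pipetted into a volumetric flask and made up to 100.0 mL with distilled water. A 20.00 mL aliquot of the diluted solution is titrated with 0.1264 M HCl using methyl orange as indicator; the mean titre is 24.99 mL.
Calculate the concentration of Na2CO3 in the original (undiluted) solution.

1.555 M

Na2CO3 + 2 HCl → 2 NaCl + H2O + CO2
n(HCl) = 0.02499 × 0.1264 = 3.159 × 10^-3 mol
From the 1:2 ratio, n(Na2CO3) in the aliquot = 1/2 × 3.159 × 10^-3 = 1.579 × 10^-3 mol
[Na2CO3]_dilute = 1.579 × 10^-3 / 0.02000 = 0.07897 mol/L
Dilution factor = 100.0 / 5.078 = 19.69
[Na2CO3]_stock = 0.07897 × 19.69 = 1.555 mol/L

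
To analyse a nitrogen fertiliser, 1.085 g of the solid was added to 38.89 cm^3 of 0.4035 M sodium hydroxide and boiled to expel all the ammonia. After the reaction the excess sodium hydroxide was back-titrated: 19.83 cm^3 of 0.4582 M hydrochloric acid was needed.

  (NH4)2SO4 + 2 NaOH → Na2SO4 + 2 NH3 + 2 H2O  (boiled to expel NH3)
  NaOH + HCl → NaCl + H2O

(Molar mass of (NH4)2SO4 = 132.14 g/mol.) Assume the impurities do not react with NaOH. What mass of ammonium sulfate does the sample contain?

n(NaOH) added = 0.03889 × 0.4035 = 0.01569 mol
n(HCl) used in back-titration = 0.01983 × 0.4582 = 9.086 × 10^-3 mol
n(NaOH) left over = 9.086 × 10^-3 mol (1:1 ratio)
n(NaOH) consumed by analyte = 0.01569 − 9.086 × 10^-3 = 6.606 × 10^-3 mol
From the 1:2 ratio, n((NH4)2SO4) = 1/2 × 6.606 × 10^-3 = 3.303 × 10^-3 mol
mass of (NH4)2SO4 = 3.303 × 10^-3 × 132.14 = 0.4365 g

0.4365 g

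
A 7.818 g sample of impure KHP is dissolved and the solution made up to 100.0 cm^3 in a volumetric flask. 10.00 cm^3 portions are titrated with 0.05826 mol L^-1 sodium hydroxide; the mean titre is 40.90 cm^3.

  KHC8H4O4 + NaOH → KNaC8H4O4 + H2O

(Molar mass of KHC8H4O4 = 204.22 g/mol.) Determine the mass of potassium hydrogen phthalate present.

4.866 g

n(NaOH) per titration = 0.04090 × 0.05826 = 2.383 × 10^-3 mol
n(KHC8H4O4) in each aliquot = 2.383 × 10^-3 mol (1:1 ratio)
n(KHC8H4O4) in the whole flask = 2.383 × 10^-3 × 100.0/10.00 = 0.02383 mol
mass of KHC8H4O4 = 0.02383 × 204.22 = 4.866 g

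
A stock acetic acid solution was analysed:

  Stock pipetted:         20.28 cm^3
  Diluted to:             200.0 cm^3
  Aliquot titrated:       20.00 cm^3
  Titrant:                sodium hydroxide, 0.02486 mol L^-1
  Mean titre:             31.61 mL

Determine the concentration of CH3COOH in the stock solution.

CH3COOH + NaOH → CH3COONa + H2O
n(NaOH) = 0.03161 × 0.02486 = 7.858 × 10^-4 mol
n(CH3COOH) in the aliquot = 7.858 × 10^-4 mol (1:1 ratio)
[CH3COOH]_dilute = 7.858 × 10^-4 / 0.02000 = 0.03929 mol/L
Dilution factor = 200.0 / 20.28 = 9.862
[CH3COOH]_stock = 0.03929 × 9.862 = 0.3875 mol/L

0.3875 mol/L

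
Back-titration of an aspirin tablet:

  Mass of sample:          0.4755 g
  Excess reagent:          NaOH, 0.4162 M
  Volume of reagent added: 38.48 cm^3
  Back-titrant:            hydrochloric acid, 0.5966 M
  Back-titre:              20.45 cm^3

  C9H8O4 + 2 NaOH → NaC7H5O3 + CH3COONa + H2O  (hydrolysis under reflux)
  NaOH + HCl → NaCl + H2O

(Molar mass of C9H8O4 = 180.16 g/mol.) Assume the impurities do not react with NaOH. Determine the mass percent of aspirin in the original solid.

72.27 %

n(NaOH) added = 0.03848 × 0.4162 = 0.01602 mol
n(HCl) used in back-titration = 0.02045 × 0.5966 = 0.01220 mol
n(NaOH) left over = 0.01220 mol (1:1 ratio)
n(NaOH) consumed by analyte = 0.01602 − 0.01220 = 3.815 × 10^-3 mol
From the 1:2 ratio, n(C9H8O4) = 1/2 × 3.815 × 10^-3 = 1.907 × 10^-3 mol
mass of C9H8O4 = 1.907 × 10^-3 × 180.16 = 0.3436 g
% C9H8O4 = 0.3436 / 0.4755 × 100 = 72.27 %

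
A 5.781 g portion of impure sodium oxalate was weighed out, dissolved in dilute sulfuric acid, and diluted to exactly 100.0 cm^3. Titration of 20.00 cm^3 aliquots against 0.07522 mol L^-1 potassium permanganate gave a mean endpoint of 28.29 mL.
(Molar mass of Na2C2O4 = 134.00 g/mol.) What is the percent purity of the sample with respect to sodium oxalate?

61.66 %

2 MnO4^- + 5 C2O4^2- + 16 H^+ → 2 Mn^2+ + 10 CO2 + 8 H2O
n(KMnO4) per titration = 0.02829 × 0.07522 = 2.128 × 10^-3 mol
From the 5:2 ratio, n(Na2C2O4) in each aliquot = 5/2 × 2.128 × 10^-3 = 5.320 × 10^-3 mol
n(Na2C2O4) in the whole flask = 5.320 × 10^-3 × 100.0/20.00 = 0.02660 mol
mass of Na2C2O4 = 0.02660 × 134.00 = 3.564 g
% Na2C2O4 = 3.564 / 5.781 × 100 = 61.66 %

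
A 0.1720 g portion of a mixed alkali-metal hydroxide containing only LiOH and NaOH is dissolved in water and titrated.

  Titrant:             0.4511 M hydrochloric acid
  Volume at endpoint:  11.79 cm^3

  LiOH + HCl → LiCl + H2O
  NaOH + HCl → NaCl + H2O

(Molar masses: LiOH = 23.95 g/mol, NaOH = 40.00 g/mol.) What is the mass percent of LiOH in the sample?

n(HCl) = 0.01179 × 0.4511 = 5.318 × 10^-3 mol
Let x = n(LiOH), y = n(NaOH).
Titrant: 1x + 1y = 5.318 × 10^-3;  mass: 23.95x + 40.00y = 0.1720
Solving, x = 2.538 × 10^-3 mol, y = 2.780 × 10^-3 mol
mass of LiOH = 2.538 × 10^-3 × 23.95 = 0.06079 g
% LiOH = 0.06079 / 0.1720 × 100 = 35.34 %

35.34 %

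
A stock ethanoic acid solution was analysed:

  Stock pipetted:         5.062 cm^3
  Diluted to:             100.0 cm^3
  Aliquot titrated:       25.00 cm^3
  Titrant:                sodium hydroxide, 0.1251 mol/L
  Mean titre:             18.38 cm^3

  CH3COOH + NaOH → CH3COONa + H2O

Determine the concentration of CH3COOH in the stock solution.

1.817 mol/L

n(NaOH) = 0.01838 × 0.1251 = 2.299 × 10^-3 mol
n(CH3COOH) in the aliquot = 2.299 × 10^-3 mol (1:1 ratio)
[CH3COOH]_dilute = 2.299 × 10^-3 / 0.02500 = 0.09197 mol/L
Dilution factor = 100.0 / 5.062 = 19.76
[CH3COOH]_stock = 0.09197 × 19.76 = 1.817 mol/L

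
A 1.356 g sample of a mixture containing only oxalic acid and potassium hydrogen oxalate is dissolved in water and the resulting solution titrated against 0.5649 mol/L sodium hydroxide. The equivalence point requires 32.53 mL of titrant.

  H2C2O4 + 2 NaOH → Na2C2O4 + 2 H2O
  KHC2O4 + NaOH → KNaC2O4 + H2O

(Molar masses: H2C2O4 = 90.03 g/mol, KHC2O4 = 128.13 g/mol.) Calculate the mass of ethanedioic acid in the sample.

0.5408 g

n(NaOH) = 0.03253 × 0.5649 = 0.01838 mol
Let x = n(H2C2O4), y = n(KHC2O4).
Titrant: 2x + 1y = 0.01838;  mass: 90.03x + 128.13y = 1.356
Solving, x = 6.007 × 10^-3 mol, y = 6.362 × 10^-3 mol
mass of H2C2O4 = 6.007 × 10^-3 × 90.03 = 0.5408 g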